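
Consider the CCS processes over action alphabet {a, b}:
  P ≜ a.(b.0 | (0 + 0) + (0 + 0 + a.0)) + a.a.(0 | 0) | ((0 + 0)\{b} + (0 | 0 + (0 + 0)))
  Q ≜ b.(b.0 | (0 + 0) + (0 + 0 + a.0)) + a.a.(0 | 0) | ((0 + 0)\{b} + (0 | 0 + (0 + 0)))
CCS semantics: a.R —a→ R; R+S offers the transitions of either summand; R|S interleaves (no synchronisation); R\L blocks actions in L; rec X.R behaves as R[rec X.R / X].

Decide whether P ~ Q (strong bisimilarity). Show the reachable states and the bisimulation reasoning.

Reachable graph of P (6 states):
  p0 = a.(b.0 | (0 + 0) + (0 + 0 + a.0)) + a.a.(0 | 0) | ((0 + 0)\{b} + (0 | 0 + (0 + 0))) → —a→ p1, —a→ p2
  p1 = a.(0 | 0) | ((0 + 0)\{b} + (0 | 0 + (0 + 0))) → —a→ p3
  p2 = b.0 | (0 + 0) + (0 + 0 + a.0) → —a→ p4, —b→ p5
  p3 = 0 | 0 | ((0 + 0)\{b} + (0 | 0 + (0 + 0))) → (no moves)
  p4 = 0 → (no moves)
  p5 = 0 | (0 + 0) → (no moves)
Reachable graph of Q (6 states):
  q0 = b.(b.0 | (0 + 0) + (0 + 0 + a.0)) + a.a.(0 | 0) | ((0 + 0)\{b} + (0 | 0 + (0 + 0))) → —a→ q1, —b→ q2
  q1 = a.(0 | 0) | ((0 + 0)\{b} + (0 | 0 + (0 + 0))) → —a→ q3
  q2 = b.0 | (0 + 0) + (0 + 0 + a.0) → —a→ q4, —b→ q5
  q3 = 0 | 0 | ((0 + 0)\{b} + (0 | 0 + (0 + 0))) → (no moves)
  q4 = 0 → (no moves)
  q5 = 0 | (0 + 0) → (no moves)
Bisimilarity quotient blocks:
  B0 = {p0}
  B1 = {p2, q2}
  B2 = {p3, p4, p5, q3, q4, q5}
  B3 = {p1, q1}
  B4 = {q0}
p0 ∈ B0, q0 ∈ B4 → different blocks

NO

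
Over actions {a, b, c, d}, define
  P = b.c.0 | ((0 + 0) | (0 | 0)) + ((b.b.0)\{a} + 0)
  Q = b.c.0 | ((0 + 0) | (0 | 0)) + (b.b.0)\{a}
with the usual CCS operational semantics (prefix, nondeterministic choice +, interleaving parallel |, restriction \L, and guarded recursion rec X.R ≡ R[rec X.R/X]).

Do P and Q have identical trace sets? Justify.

traces(P) = traces(Q)

Reachable graph of P (5 states):
  u0 = b.c.0 | ((0 + 0) | (0 | 0)) + ((b.b.0)\{a} + 0) | ··b··> u1, ··b··> u2
  u1 = (b.0)\{a} | ··b··> u3
  u2 = c.0 | ((0 + 0) | (0 | 0)) | ··c··> u4
  u3 = 0\{a} | ·
  u4 = 0 | ((0 + 0) | (0 | 0)) | ·
Reachable graph of Q (5 states):
  v0 = b.c.0 | ((0 + 0) | (0 | 0)) + (b.b.0)\{a} | ··b··> v1, ··b··> v2
  v1 = (b.0)\{a} | ··b··> v3
  v2 = c.0 | ((0 + 0) | (0 | 0)) | ··c··> v4
  v3 = 0\{a} | ·
  v4 = 0 | ((0 + 0) | (0 | 0)) | ·
Bisimilarity quotient blocks:
  B0 = {u0, v0}
  B1 = {u2, v2}
  B2 = {u3, u4, v3, v4}
  B3 = {u1, v1}
u0 ∈ B0, v0 ∈ B0 → same block
Bisimilar ⇒ trace-equivalent.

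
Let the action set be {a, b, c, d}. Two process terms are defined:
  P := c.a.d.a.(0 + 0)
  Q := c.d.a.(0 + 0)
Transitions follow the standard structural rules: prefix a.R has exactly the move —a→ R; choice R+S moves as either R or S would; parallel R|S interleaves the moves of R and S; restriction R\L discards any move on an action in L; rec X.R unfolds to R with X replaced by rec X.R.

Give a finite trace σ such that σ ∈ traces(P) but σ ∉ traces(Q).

LTS(P): 5 reachable states
  s0 = c.a.d.a.(0 + 0) → --c--▸ s1
  s1 = a.d.a.(0 + 0) → --a--▸ s2
  s2 = d.a.(0 + 0) → --d--▸ s3
  s3 = a.(0 + 0) → --a--▸ s4
  s4 = 0 + 0 → ·
LTS(Q): 4 reachable states
  t0 = c.d.a.(0 + 0) → --c--▸ t1
  t1 = d.a.(0 + 0) → --d--▸ t2
  t2 = a.(0 + 0) → --a--▸ t3
  t3 = 0 + 0 → ·
Executing ca from P (initial set {s0}):
  after c @ step 1: {s1}
  after a @ step 2: {s2}
  P completes σ.
Executing ca from Q (initial set {t0}):
  after c @ step 1: {t1}
  after a @ step 2: ∅  — Q cannot continue

ca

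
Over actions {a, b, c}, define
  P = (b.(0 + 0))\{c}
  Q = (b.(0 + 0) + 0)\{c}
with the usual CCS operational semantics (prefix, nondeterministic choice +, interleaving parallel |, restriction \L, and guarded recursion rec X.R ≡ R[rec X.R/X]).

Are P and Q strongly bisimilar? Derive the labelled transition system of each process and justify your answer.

YES

Reachable graph of P (2 states):
  s0 = (b.(0 + 0))\{c} | --b--▸ s1
  s1 = (0 + 0)\{c} | ∅
Reachable graph of Q (2 states):
  t0 = (b.(0 + 0) + 0)\{c} | --b--▸ t1
  t1 = (0 + 0)\{c} | ∅
Coarsest stable partition (strong bisimilarity classes):
  B0 = {s0, t0}
  B1 = {s1, t1}
s0 ∈ B0, t0 ∈ B0 → same block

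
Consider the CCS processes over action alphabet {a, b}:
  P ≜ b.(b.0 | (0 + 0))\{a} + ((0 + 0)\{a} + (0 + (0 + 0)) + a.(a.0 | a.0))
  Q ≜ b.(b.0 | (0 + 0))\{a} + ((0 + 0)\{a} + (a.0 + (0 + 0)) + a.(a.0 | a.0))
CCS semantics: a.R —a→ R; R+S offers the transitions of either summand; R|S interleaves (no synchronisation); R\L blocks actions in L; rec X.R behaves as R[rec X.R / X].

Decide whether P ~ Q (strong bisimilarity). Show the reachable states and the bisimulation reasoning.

P's transition system — 7 states:
  u0 = b.(b.0 | (0 + 0))\{a} + ((0 + 0)\{a} + (0 + (0 + 0)) + a.(a.0 | a.0)) ⊢ =a=> u1, =b=> u2
  u1 = a.0 | a.0 ⊢ =a=> u3, =a=> u4
  u2 = (b.0 | (0 + 0))\{a} ⊢ =b=> u5
  u3 = 0 | a.0 ⊢ =a=> u6
  u4 = a.0 | 0 ⊢ =a=> u6
  u5 = (0 | (0 + 0))\{a} ⊢ deadlocked
  u6 = 0 | 0 ⊢ deadlocked
Q's transition system — 8 states:
  v0 = b.(b.0 | (0 + 0))\{a} + ((0 + 0)\{a} + (a.0 + (0 + 0)) + a.(a.0 | a.0)) ⊢ =a=> v1, =a=> v2, =b=> v3
  v1 = 0 ⊢ deadlocked
  v2 = a.0 | a.0 ⊢ =a=> v4, =a=> v5
  v3 = (b.0 | (0 + 0))\{a} ⊢ =b=> v6
  v4 = 0 | a.0 ⊢ =a=> v7
  v5 = a.0 | 0 ⊢ =a=> v7
  v6 = (0 | (0 + 0))\{a} ⊢ deadlocked
  v7 = 0 | 0 ⊢ deadlocked
Coarsest stable partition (strong bisimilarity classes):
  B0 = {u0}
  B1 = {u2, v3}
  B2 = {u5, u6, v1, v6, v7}
  B3 = {u1, v2}
  B4 = {u3, u4, v4, v5}
  B5 = {v0}
u0 ∈ B0, v0 ∈ B5 → different blocks

not bisimilar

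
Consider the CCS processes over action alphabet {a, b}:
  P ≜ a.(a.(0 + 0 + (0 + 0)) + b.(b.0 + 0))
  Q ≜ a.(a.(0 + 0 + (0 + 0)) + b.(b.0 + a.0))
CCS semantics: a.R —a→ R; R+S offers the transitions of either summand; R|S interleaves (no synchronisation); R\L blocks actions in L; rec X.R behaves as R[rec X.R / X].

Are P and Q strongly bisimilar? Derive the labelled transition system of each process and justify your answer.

P's transition system — 5 states:
  u0 = a.(a.(0 + 0 + (0 + 0)) + b.(b.0 + 0)) | =a=> u1
  u1 = a.(0 + 0 + (0 + 0)) + b.(b.0 + 0) | =a=> u2, =b=> u3
  u2 = 0 + 0 + (0 + 0) | deadlocked
  u3 = b.0 + 0 | =b=> u4
  u4 = 0 | deadlocked
Q's transition system — 5 states:
  v0 = a.(a.(0 + 0 + (0 + 0)) + b.(b.0 + a.0)) | =a=> v1
  v1 = a.(0 + 0 + (0 + 0)) + b.(b.0 + a.0) | =a=> v2, =b=> v3
  v2 = 0 + 0 + (0 + 0) | deadlocked
  v3 = b.0 + a.0 | =a=> v4, =b=> v4
  v4 = 0 | deadlocked
Coarsest stable partition (strong bisimilarity classes):
  B0 = {u0}
  B1 = {u1}
  B2 = {u2, u4, v2, v4}
  B3 = {u3}
  B4 = {v0}
  B5 = {v1}
  B6 = {v3}
u0 ∈ B0, v0 ∈ B4 → different blocks

not bisimilar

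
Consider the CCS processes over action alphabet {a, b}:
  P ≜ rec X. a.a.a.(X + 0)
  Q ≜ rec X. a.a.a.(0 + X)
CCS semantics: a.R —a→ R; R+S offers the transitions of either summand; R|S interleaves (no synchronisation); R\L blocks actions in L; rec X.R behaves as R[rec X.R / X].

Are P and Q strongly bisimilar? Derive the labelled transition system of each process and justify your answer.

LTS(P): 4 reachable states
  p0 = rec X. a.a.a.(X + 0) | —a→ p1
  p1 = a.a.((rec X. a.a.a.(X + 0)) + 0) | —a→ p2
  p2 = a.((rec X. a.a.a.(X + 0)) + 0) | —a→ p3
  p3 = (rec X. a.a.a.(X + 0)) + 0 | —a→ p1
LTS(Q): 4 reachable states
  q0 = rec X. a.a.a.(0 + X) | —a→ q1
  q1 = a.a.(0 + (rec X. a.a.a.(0 + X))) | —a→ q2
  q2 = a.(0 + (rec X. a.a.a.(0 + X))) | —a→ q3
  q3 = 0 + (rec X. a.a.a.(0 + X)) | —a→ q1
Coarsest stable partition (strong bisimilarity classes):
  B0 = {p0, p1, p2, p3, q0, q1, q2, q3}
p0 ∈ B0, q0 ∈ B0 → same block

bisimilar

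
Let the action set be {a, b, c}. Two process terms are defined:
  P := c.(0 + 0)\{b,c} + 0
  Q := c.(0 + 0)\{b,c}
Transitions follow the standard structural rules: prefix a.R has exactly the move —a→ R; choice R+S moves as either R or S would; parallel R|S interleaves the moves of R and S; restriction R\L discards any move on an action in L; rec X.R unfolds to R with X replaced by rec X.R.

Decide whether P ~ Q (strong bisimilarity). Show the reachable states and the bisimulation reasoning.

bisimilar

LTS(P): 2 reachable states
  m0 = c.(0 + 0)\{b,c} + 0 :: —c→ m1
  m1 = (0 + 0)\{b,c} :: ∅
LTS(Q): 2 reachable states
  n0 = c.(0 + 0)\{b,c} :: —c→ n1
  n1 = (0 + 0)\{b,c} :: ∅
Bisimilarity quotient blocks:
  B0 = {m0, n0}
  B1 = {m1, n1}
m0 ∈ B0, n0 ∈ B0 → same block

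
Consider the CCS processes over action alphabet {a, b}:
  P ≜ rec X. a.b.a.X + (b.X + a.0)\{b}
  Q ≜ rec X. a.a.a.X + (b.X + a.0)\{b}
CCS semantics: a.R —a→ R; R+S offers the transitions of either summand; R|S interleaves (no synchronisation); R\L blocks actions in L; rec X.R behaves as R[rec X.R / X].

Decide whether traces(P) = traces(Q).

traces(P) ≠ traces(Q) — witness ⟨ab⟩

Reachable graph of P (4 states):
  p0 = rec X. a.b.a.X + (b.X + a.0)\{b} :: =a=> p1, =a=> p2
  p1 = 0\{b} :: ·
  p2 = b.a.(rec X. a.b.a.X + (b.X + a.0)\{b}) :: =b=> p3
  p3 = a.(rec X. a.b.a.X + (b.X + a.0)\{b}) :: =a=> p0
Reachable graph of Q (4 states):
  q0 = rec X. a.a.a.X + (b.X + a.0)\{b} :: =a=> q1, =a=> q2
  q1 = 0\{b} :: ·
  q2 = a.a.(rec X. a.a.a.X + (b.X + a.0)\{b}) :: =a=> q3
  q3 = a.(rec X. a.a.a.X + (b.X + a.0)\{b}) :: =a=> q0
Trace ⟨ab⟩ through P, begin at {p0}:
  after a @ step 1: {p1, p2}
  after b @ step 2: {p3}
  P completes σ.
Trace ⟨ab⟩ through Q, begin at {q0}:
  after a @ step 1: {q1, q2}
  after b @ step 2: ∅ (Q stuck)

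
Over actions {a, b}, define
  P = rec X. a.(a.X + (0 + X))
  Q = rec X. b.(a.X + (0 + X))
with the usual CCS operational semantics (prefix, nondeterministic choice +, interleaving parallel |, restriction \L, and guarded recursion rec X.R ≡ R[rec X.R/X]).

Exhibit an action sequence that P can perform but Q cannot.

LTS(P): 2 reachable states
  s0 = rec X. a.(a.X + (0 + X)) has moves --a--▸ s1
  s1 = a.(rec X. a.(a.X + (0 + X))) + (0 + (rec X. a.(a.X + (0 + X)))) has moves --a--▸ s0, --a--▸ s1
LTS(Q): 2 reachable states
  t0 = rec X. b.(a.X + (0 + X)) has moves --b--▸ t1
  t1 = a.(rec X. b.(a.X + (0 + X))) + (0 + (rec X. b.(a.X + (0 + X)))) has moves --a--▸ t0, --b--▸ t1
Trace ⟨a⟩ through P, begin at {s0}:
  after a @ step 1: {s1}
  P completes σ.
Trace ⟨a⟩ through Q, begin at {t0}:
  after a @ step 1: ∅  — Q cannot continue

a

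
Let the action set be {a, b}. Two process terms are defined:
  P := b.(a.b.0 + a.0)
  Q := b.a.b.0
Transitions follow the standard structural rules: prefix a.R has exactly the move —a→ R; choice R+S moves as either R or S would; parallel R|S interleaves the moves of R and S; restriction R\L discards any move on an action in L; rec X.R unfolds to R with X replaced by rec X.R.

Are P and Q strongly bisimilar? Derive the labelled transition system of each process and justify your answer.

P's transition system — 4 states:
  p0 = b.(a.b.0 + a.0) :: ··b··> p1
  p1 = a.b.0 + a.0 :: ··a··> p2, ··a··> p3
  p2 = 0 :: (no moves)
  p3 = b.0 :: ··b··> p2
Q's transition system — 4 states:
  q0 = b.a.b.0 :: ··b··> q1
  q1 = a.b.0 :: ··a··> q2
  q2 = b.0 :: ··b··> q3
  q3 = 0 :: (no moves)
Partition-refinement fixed point:
  B0 = {p0}
  B1 = {p1}
  B2 = {p3, q2}
  B3 = {p2, q3}
  B4 = {q0}
  B5 = {q1}
p0 ∈ B0, q0 ∈ B4 → different blocks

NO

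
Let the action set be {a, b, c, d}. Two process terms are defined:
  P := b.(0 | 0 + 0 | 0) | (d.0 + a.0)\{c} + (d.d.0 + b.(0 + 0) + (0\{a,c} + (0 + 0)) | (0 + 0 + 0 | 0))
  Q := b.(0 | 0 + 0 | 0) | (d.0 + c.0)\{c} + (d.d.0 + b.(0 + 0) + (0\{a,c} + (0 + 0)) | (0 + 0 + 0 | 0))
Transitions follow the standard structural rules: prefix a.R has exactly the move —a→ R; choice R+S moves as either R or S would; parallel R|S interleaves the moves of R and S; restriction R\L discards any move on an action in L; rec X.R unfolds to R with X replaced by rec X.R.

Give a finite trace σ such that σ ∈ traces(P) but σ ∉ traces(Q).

LTS(P): 7 reachable states
  u0 = b.(0 | 0 + 0 | 0) | (d.0 + a.0)\{c} + (d.d.0 + b.(0 + 0) + (0\{a,c} + (0 + 0)) | (0 + 0 + 0 | 0)) has moves =a=> u1, =b=> u2, =b=> u3, =d=> u1, =d=> u4
  u1 = b.(0 | 0 + 0 | 0) | 0\{c} has moves =b=> u5
  u2 = (0 | 0 + 0 | 0) | (d.0 + a.0)\{c} has moves =a=> u5, =d=> u5
  u3 = 0 + 0 has moves ∅
  u4 = d.0 has moves =d=> u6
  u5 = (0 | 0 + 0 | 0) | 0\{c} has moves ∅
  u6 = 0 has moves ∅
LTS(Q): 7 reachable states
  v0 = b.(0 | 0 + 0 | 0) | (d.0 + c.0)\{c} + (d.d.0 + b.(0 + 0) + (0\{a,c} + (0 + 0)) | (0 + 0 + 0 | 0)) has moves =b=> v1, =b=> v2, =d=> v3, =d=> v4
  v1 = (0 | 0 + 0 | 0) | (d.0 + c.0)\{c} has moves =d=> v5
  v2 = 0 + 0 has moves ∅
  v3 = b.(0 | 0 + 0 | 0) | 0\{c} has moves =b=> v5
  v4 = d.0 has moves =d=> v6
  v5 = (0 | 0 + 0 | 0) | 0\{c} has moves ∅
  v6 = 0 has moves ∅
Executing a from P (initial set {u0}):
  step 1 (a): {u1}
  ✓ P
Executing a from Q (initial set {v0}):
  step 1 (a): no successor for Q

a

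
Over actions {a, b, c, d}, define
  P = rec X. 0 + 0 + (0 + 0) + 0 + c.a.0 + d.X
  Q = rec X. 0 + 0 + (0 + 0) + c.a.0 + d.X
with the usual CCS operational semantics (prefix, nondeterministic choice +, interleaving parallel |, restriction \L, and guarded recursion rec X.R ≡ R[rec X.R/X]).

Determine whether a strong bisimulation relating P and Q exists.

Reachable graph of P (3 states):
  p0 = rec X. 0 + 0 + (0 + 0) + 0 + c.a.0 + d.X → --c--▸ p1, --d--▸ p0
  p1 = a.0 → --a--▸ p2
  p2 = 0 → deadlocked
Reachable graph of Q (3 states):
  q0 = rec X. 0 + 0 + (0 + 0) + c.a.0 + d.X → --c--▸ q1, --d--▸ q0
  q1 = a.0 → --a--▸ q2
  q2 = 0 → deadlocked
Coarsest stable partition (strong bisimilarity classes):
  B0 = {p0, q0}
  B1 = {p1, q1}
  B2 = {p2, q2}
p0 ∈ B0, q0 ∈ B0 → same block

bisimilar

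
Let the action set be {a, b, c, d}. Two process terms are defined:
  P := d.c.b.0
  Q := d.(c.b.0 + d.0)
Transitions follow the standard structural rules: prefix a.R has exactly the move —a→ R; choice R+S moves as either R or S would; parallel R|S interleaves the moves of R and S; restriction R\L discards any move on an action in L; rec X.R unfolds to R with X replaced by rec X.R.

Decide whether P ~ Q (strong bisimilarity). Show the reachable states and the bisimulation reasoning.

not bisimilar

P's transition system — 4 states:
  s0 = d.c.b.0 :: —d→ s1
  s1 = c.b.0 :: —c→ s2
  s2 = b.0 :: —b→ s3
  s3 = 0 :: (no moves)
Q's transition system — 4 states:
  t0 = d.(c.b.0 + d.0) :: —d→ t1
  t1 = c.b.0 + d.0 :: —c→ t2, —d→ t3
  t2 = b.0 :: —b→ t3
  t3 = 0 :: (no moves)
Coarsest stable partition (strong bisimilarity classes):
  B0 = {s0}
  B1 = {s1}
  B2 = {s2, t2}
  B3 = {s3, t3}
  B4 = {t0}
  B5 = {t1}
s0 ∈ B0, t0 ∈ B4 → different blocks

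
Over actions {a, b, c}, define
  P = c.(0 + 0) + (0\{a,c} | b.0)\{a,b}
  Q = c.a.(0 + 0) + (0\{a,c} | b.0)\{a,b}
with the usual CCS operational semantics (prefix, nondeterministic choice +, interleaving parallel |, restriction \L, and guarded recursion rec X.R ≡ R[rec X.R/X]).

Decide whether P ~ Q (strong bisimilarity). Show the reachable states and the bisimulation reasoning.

not bisimilar

LTS(P): 2 reachable states
  p0 = c.(0 + 0) + (0\{a,c} | b.0)\{a,b} ⊢ —c→ p1
  p1 = 0 + 0 ⊢ ·
LTS(Q): 3 reachable states
  q0 = c.a.(0 + 0) + (0\{a,c} | b.0)\{a,b} ⊢ —c→ q1
  q1 = a.(0 + 0) ⊢ —a→ q2
  q2 = 0 + 0 ⊢ ·
Bisimilarity quotient blocks:
  B0 = {p0}
  B1 = {p1, q2}
  B2 = {q0}
  B3 = {q1}
p0 ∈ B0, q0 ∈ B2 → different blocks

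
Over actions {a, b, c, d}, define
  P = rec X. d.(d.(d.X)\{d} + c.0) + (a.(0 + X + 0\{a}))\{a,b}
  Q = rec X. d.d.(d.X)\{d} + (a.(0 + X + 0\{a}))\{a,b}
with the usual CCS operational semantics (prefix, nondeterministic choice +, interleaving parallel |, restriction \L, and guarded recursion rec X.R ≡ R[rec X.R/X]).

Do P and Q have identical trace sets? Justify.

traces(P) ≠ traces(Q) — witness ⟨dc⟩

Reachable graph of P (4 states):
  u0 = rec X. d.(d.(d.X)\{d} + c.0) + (a.(0 + X + 0\{a}))\{a,b} | =d=> u1
  u1 = d.(d.(rec X. d.(d.(d.X)\{d} + c.0) + (a.(0 + X + 0\{a}))\{a,b}))\{d} + c.0 | =c=> u2, =d=> u3
  u2 = 0 | (no moves)
  u3 = (d.(rec X. d.(d.(d.X)\{d} + c.0) + (a.(0 + X + 0\{a}))\{a,b}))\{d} | (no moves)
Reachable graph of Q (3 states):
  v0 = rec X. d.d.(d.X)\{d} + (a.(0 + X + 0\{a}))\{a,b} | =d=> v1
  v1 = d.(d.(rec X. d.d.(d.X)\{d} + (a.(0 + X + 0\{a}))\{a,b}))\{d} | =d=> v2
  v2 = (d.(rec X. d.d.(d.X)\{d} + (a.(0 + X + 0\{a}))\{a,b}))\{d} | (no moves)
Trace ⟨dc⟩ through P, begin at {u0}:
  step 1 (d): {u1}
  step 2 (c): {u2}
  P completes σ.
Trace ⟨dc⟩ through Q, begin at {v0}:
  step 1 (d): {v1}
  step 2 (c): ∅  — Q cannot continue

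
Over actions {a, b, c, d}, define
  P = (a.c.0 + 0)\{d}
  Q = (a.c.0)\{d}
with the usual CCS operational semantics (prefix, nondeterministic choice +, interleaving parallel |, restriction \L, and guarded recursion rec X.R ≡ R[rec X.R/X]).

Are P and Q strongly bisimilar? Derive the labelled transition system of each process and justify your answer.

Reachable graph of P (3 states):
  u0 = (a.c.0 + 0)\{d} | =a=> u1
  u1 = (c.0)\{d} | =c=> u2
  u2 = 0\{d} | ·
Reachable graph of Q (3 states):
  v0 = (a.c.0)\{d} | =a=> v1
  v1 = (c.0)\{d} | =c=> v2
  v2 = 0\{d} | ·
Bisimilarity quotient blocks:
  B0 = {u0, v0}
  B1 = {u1, v1}
  B2 = {u2, v2}
u0 ∈ B0, v0 ∈ B0 → same block

P ~ Q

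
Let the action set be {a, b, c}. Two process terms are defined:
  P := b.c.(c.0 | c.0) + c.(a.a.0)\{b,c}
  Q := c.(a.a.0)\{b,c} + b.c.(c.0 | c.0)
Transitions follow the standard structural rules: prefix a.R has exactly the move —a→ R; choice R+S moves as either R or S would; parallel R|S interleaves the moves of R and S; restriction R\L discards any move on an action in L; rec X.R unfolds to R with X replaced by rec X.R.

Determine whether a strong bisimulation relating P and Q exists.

YES

P's transition system — 9 states:
  s0 = b.c.(c.0 | c.0) + c.(a.a.0)\{b,c} | ··b··> s1, ··c··> s2
  s1 = c.(c.0 | c.0) | ··c··> s3
  s2 = (a.a.0)\{b,c} | ··a··> s4
  s3 = c.0 | c.0 | ··c··> s5, ··c··> s6
  s4 = (a.0)\{b,c} | ··a··> s7
  s5 = 0 | c.0 | ··c··> s8
  s6 = c.0 | 0 | ··c··> s8
  s7 = 0\{b,c} | deadlocked
  s8 = 0 | 0 | deadlocked
Q's transition system — 9 states:
  t0 = c.(a.a.0)\{b,c} + b.c.(c.0 | c.0) | ··b··> t1, ··c··> t2
  t1 = c.(c.0 | c.0) | ··c··> t3
  t2 = (a.a.0)\{b,c} | ··a··> t4
  t3 = c.0 | c.0 | ··c··> t5, ··c··> t6
  t4 = (a.0)\{b,c} | ··a··> t7
  t5 = 0 | c.0 | ··c··> t8
  t6 = c.0 | 0 | ··c··> t8
  t7 = 0\{b,c} | deadlocked
  t8 = 0 | 0 | deadlocked
Partition-refinement fixed point:
  B0 = {s0, t0}
  B1 = {s2, t2}
  B2 = {s4, t4}
  B3 = {s7, s8, t7, t8}
  B4 = {s1, t1}
  B5 = {s3, t3}
  B6 = {s5, s6, t5, t6}
s0 ∈ B0, t0 ∈ B0 → same block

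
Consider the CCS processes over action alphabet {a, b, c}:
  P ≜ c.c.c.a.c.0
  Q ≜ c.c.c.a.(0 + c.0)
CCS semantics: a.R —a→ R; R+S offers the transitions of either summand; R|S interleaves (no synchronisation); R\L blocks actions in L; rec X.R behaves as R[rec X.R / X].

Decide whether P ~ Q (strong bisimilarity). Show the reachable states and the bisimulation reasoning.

Reachable graph of P (6 states):
  s0 = c.c.c.a.c.0 → =c=> s1
  s1 = c.c.a.c.0 → =c=> s2
  s2 = c.a.c.0 → =c=> s3
  s3 = a.c.0 → =a=> s4
  s4 = c.0 → =c=> s5
  s5 = 0 → ∅
Reachable graph of Q (6 states):
  t0 = c.c.c.a.(0 + c.0) → =c=> t1
  t1 = c.c.a.(0 + c.0) → =c=> t2
  t2 = c.a.(0 + c.0) → =c=> t3
  t3 = a.(0 + c.0) → =a=> t4
  t4 = 0 + c.0 → =c=> t5
  t5 = 0 → ∅
Partition-refinement fixed point:
  B0 = {s0, t0}
  B1 = {s1, t1}
  B2 = {s2, t2}
  B3 = {s3, t3}
  B4 = {s4, t4}
  B5 = {s5, t5}
s0 ∈ B0, t0 ∈ B0 → same block

P ~ Q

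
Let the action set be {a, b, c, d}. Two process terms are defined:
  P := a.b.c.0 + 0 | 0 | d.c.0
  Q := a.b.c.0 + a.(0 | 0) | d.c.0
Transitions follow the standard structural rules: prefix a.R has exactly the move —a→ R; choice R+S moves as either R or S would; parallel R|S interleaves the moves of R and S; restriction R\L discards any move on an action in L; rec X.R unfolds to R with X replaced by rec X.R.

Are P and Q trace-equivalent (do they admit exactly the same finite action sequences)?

Reachable graph of P (6 states):
  s0 = a.b.c.0 + 0 | 0 | d.c.0 | =a=> s1, =d=> s2
  s1 = b.c.0 | =b=> s3
  s2 = 0 | 0 | c.0 | =c=> s4
  s3 = c.0 | =c=> s5
  s4 = 0 | 0 | 0 | ·
  s5 = 0 | ·
Reachable graph of Q (9 states):
  t0 = a.b.c.0 + a.(0 | 0) | d.c.0 | =a=> t1, =a=> t2, =d=> t3
  t1 = 0 | 0 | d.c.0 | =d=> t4
  t2 = b.c.0 | =b=> t5
  t3 = a.(0 | 0) | c.0 | =a=> t4, =c=> t6
  t4 = 0 | 0 | c.0 | =c=> t7
  t5 = c.0 | =c=> t8
  t6 = a.(0 | 0) | 0 | =a=> t7
  t7 = 0 | 0 | 0 | ·
  t8 = 0 | ·
Run σ = ⟨ad⟩ on Q: start {t0}
  [1] a ⇒ {t1, t2}
  [2] d ⇒ {t4}
  ✓ Q
Run σ = ⟨ad⟩ on P: start {s0}
  [1] a ⇒ {s1}
  [2] d ⇒ ∅ (P stuck)

NO — witness ⟨ad⟩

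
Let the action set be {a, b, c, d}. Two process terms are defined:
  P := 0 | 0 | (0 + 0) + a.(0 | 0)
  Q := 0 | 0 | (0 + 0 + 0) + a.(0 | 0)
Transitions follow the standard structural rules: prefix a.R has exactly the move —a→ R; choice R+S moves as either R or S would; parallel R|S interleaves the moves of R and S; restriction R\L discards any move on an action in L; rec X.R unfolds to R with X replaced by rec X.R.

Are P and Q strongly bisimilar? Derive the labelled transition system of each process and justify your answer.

P's transition system — 2 states:
  u0 = 0 | 0 | (0 + 0) + a.(0 | 0) has moves —a→ u1
  u1 = 0 | 0 has moves ∅
Q's transition system — 2 states:
  v0 = 0 | 0 | (0 + 0 + 0) + a.(0 | 0) has moves —a→ v1
  v1 = 0 | 0 has moves ∅
Partition-refinement fixed point:
  B0 = {u0, v0}
  B1 = {u1, v1}
u0 ∈ B0, v0 ∈ B0 → same block

bisimilar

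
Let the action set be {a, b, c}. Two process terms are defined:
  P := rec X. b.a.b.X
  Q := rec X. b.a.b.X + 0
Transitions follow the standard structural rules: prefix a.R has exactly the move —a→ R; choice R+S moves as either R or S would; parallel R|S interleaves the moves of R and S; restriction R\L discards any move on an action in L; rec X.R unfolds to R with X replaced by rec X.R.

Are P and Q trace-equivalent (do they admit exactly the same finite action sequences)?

Reachable graph of P (3 states):
  u0 = rec X. b.a.b.X :: --b--▸ u1
  u1 = a.b.(rec X. b.a.b.X) :: --a--▸ u2
  u2 = b.(rec X. b.a.b.X) :: --b--▸ u0
Reachable graph of Q (3 states):
  v0 = rec X. b.a.b.X + 0 :: --b--▸ v1
  v1 = a.b.(rec X. b.a.b.X + 0) :: --a--▸ v2
  v2 = b.(rec X. b.a.b.X + 0) :: --b--▸ v0
Partition-refinement fixed point:
  B0 = {u0, v0}
  B1 = {u1, v1}
  B2 = {u2, v2}
u0 ∈ B0, v0 ∈ B0 → same block
Bisimilar ⇒ trace-equivalent.

trace-equivalent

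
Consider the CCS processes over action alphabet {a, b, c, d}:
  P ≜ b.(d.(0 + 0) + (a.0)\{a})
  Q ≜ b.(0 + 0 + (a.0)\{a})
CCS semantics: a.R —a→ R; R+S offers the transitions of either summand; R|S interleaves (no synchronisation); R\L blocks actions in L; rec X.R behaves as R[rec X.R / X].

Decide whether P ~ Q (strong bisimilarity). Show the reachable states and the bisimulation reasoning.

Reachable graph of P (3 states):
  u0 = b.(d.(0 + 0) + (a.0)\{a}) → =b=> u1
  u1 = d.(0 + 0) + (a.0)\{a} → =d=> u2
  u2 = 0 + 0 → ∅
Reachable graph of Q (2 states):
  v0 = b.(0 + 0 + (a.0)\{a}) → =b=> v1
  v1 = 0 + 0 + (a.0)\{a} → ∅
Bisimilarity quotient blocks:
  B0 = {u0}
  B1 = {u1}
  B2 = {u2, v1}
  B3 = {v0}
u0 ∈ B0, v0 ∈ B3 → different blocks

NO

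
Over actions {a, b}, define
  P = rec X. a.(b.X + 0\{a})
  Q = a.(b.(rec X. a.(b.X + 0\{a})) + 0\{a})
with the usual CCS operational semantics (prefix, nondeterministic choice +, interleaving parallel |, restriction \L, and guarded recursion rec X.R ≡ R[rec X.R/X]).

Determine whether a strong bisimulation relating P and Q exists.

bisimilar

LTS(P): 2 reachable states
  p0 = rec X. a.(b.X + 0\{a}) ⊢ =a=> p1
  p1 = b.(rec X. a.(b.X + 0\{a})) + 0\{a} ⊢ =b=> p0
LTS(Q): 3 reachable states
  q0 = a.(b.(rec X. a.(b.X + 0\{a})) + 0\{a}) ⊢ =a=> q1
  q1 = b.(rec X. a.(b.X + 0\{a})) + 0\{a} ⊢ =b=> q2
  q2 = rec X. a.(b.X + 0\{a}) ⊢ =a=> q1
Bisimilarity quotient blocks:
  B0 = {p0, q0, q2}
  B1 = {p1, q1}
p0 ∈ B0, q0 ∈ B0 → same block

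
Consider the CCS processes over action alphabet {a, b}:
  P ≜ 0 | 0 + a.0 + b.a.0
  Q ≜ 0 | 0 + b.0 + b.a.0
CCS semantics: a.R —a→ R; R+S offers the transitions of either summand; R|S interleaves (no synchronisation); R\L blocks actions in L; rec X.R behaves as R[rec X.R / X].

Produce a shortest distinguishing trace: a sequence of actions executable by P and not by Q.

P's transition system — 3 states:
  u0 = 0 | 0 + a.0 + b.a.0 | —a→ u1, —b→ u2
  u1 = 0 | ·
  u2 = a.0 | —a→ u1
Q's transition system — 3 states:
  v0 = 0 | 0 + b.0 + b.a.0 | —b→ v1, —b→ v2
  v1 = 0 | ·
  v2 = a.0 | —a→ v1
Run σ = ⟨a⟩ on P: start {u0}
  after a @ step 1: {u1}
  — P admits the full trace.
Run σ = ⟨a⟩ on Q: start {v0}
  after a @ step 1: ∅  — Q cannot continue

a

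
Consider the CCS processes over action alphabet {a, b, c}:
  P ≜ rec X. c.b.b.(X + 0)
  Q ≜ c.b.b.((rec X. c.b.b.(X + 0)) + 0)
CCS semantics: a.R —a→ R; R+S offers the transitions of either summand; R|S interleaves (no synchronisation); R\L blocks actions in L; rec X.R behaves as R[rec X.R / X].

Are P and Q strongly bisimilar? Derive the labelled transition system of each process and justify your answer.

Reachable graph of P (4 states):
  p0 = rec X. c.b.b.(X + 0) → -c-> p1
  p1 = b.b.((rec X. c.b.b.(X + 0)) + 0) → -b-> p2
  p2 = b.((rec X. c.b.b.(X + 0)) + 0) → -b-> p3
  p3 = (rec X. c.b.b.(X + 0)) + 0 → -c-> p1
Reachable graph of Q (4 states):
  q0 = c.b.b.((rec X. c.b.b.(X + 0)) + 0) → -c-> q1
  q1 = b.b.((rec X. c.b.b.(X + 0)) + 0) → -b-> q2
  q2 = b.((rec X. c.b.b.(X + 0)) + 0) → -b-> q3
  q3 = (rec X. c.b.b.(X + 0)) + 0 → -c-> q1
Bisimilarity quotient blocks:
  B0 = {p0, p3, q0, q3}
  B1 = {p1, q1}
  B2 = {p2, q2}
p0 ∈ B0, q0 ∈ B0 → same block

P ~ Q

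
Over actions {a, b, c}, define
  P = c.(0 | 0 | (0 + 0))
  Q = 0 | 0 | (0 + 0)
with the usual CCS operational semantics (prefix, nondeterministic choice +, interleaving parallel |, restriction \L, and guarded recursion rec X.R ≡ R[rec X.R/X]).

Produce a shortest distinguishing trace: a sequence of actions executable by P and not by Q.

Reachable graph of P (2 states):
  u0 = c.(0 | 0 | (0 + 0)) :: --c--▸ u1
  u1 = 0 | 0 | (0 + 0) :: ·
Reachable graph of Q (1 states):
  v0 = 0 | 0 | (0 + 0) :: ·
Trace ⟨c⟩ through P, begin at {u0}:
  [1] c ⇒ {u1}
  — P admits the full trace.
Trace ⟨c⟩ through Q, begin at {v0}:
  [1] c ⇒ ∅  — Q cannot continue

c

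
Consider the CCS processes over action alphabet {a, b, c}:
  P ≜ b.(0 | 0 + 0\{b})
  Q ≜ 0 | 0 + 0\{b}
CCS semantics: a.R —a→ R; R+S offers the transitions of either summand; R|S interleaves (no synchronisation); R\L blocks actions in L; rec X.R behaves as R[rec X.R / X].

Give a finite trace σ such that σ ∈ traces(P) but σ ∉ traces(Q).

b

Reachable graph of P (2 states):
  p0 = b.(0 | 0 + 0\{b}) :: =b=> p1
  p1 = 0 | 0 + 0\{b} :: (no moves)
Reachable graph of Q (1 states):
  q0 = 0 | 0 + 0\{b} :: (no moves)
Trace ⟨b⟩ through P, begin at {p0}:
  step 1 (b): {p1}
  ✓ P
Trace ⟨b⟩ through Q, begin at {q0}:
  step 1 (b): ∅ (Q stuck)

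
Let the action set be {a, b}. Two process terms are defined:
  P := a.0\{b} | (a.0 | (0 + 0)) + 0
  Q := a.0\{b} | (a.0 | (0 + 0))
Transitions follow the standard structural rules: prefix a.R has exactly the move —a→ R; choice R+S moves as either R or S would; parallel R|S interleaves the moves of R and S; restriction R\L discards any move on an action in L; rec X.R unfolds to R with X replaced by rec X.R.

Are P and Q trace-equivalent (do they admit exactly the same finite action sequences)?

traces(P) = traces(Q)

P's transition system — 4 states:
  u0 = a.0\{b} | (a.0 | (0 + 0)) + 0 | =a=> u1, =a=> u2
  u1 = 0\{b} | (a.0 | (0 + 0)) | =a=> u3
  u2 = a.0\{b} | (0 | (0 + 0)) | =a=> u3
  u3 = 0\{b} | (0 | (0 + 0)) | stopped
Q's transition system — 4 states:
  v0 = a.0\{b} | (a.0 | (0 + 0)) | =a=> v1, =a=> v2
  v1 = 0\{b} | (a.0 | (0 + 0)) | =a=> v3
  v2 = a.0\{b} | (0 | (0 + 0)) | =a=> v3
  v3 = 0\{b} | (0 | (0 + 0)) | stopped
Bisimilarity quotient blocks:
  B0 = {u0, v0}
  B1 = {u1, u2, v1, v2}
  B2 = {u3, v3}
u0 ∈ B0, v0 ∈ B0 → same block
Bisimilar ⇒ trace-equivalent.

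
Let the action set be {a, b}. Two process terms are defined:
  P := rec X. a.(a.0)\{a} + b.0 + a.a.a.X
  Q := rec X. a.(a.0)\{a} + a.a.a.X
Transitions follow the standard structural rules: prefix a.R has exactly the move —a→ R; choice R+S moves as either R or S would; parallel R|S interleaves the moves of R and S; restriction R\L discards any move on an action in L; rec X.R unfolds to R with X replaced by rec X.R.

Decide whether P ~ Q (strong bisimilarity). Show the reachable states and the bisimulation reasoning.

P ≁ Q

P's transition system — 5 states:
  m0 = rec X. a.(a.0)\{a} + b.0 + a.a.a.X :: —a→ m1, —a→ m2, —b→ m3
  m1 = (a.0)\{a} :: ∅
  m2 = a.a.(rec X. a.(a.0)\{a} + b.0 + a.a.a.X) :: —a→ m4
  m3 = 0 :: ∅
  m4 = a.(rec X. a.(a.0)\{a} + b.0 + a.a.a.X) :: —a→ m0
Q's transition system — 4 states:
  n0 = rec X. a.(a.0)\{a} + a.a.a.X :: —a→ n1, —a→ n2
  n1 = (a.0)\{a} :: ∅
  n2 = a.a.(rec X. a.(a.0)\{a} + a.a.a.X) :: —a→ n3
  n3 = a.(rec X. a.(a.0)\{a} + a.a.a.X) :: —a→ n0
Partition-refinement fixed point:
  B0 = {m0}
  B1 = {m2}
  B2 = {m4}
  B3 = {m1, m3, n1}
  B4 = {n0}
  B5 = {n2}
  B6 = {n3}
m0 ∈ B0, n0 ∈ B4 → different blocks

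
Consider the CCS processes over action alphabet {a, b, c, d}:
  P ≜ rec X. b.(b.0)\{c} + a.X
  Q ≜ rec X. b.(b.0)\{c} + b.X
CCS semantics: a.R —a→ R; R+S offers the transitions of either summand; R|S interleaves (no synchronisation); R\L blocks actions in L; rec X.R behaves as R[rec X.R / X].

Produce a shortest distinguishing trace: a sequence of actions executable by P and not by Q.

Reachable graph of P (3 states):
  u0 = rec X. b.(b.0)\{c} + a.X :: -a-> u0, -b-> u1
  u1 = (b.0)\{c} :: -b-> u2
  u2 = 0\{c} :: ∅
Reachable graph of Q (3 states):
  v0 = rec X. b.(b.0)\{c} + b.X :: -b-> v0, -b-> v1
  v1 = (b.0)\{c} :: -b-> v2
  v2 = 0\{c} :: ∅
Trace ⟨a⟩ through P, begin at {u0}:
  after a @ step 1: {u0}
  ✓ P
Trace ⟨a⟩ through Q, begin at {v0}:
  after a @ step 1: ∅ (Q stuck)

a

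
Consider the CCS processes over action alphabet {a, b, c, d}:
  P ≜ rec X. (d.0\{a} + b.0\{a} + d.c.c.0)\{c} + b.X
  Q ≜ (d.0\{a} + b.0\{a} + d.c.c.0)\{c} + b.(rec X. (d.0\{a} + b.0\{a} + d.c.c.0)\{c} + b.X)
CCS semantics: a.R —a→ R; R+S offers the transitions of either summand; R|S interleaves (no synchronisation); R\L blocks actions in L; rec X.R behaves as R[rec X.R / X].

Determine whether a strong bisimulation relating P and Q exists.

P ~ Q

Reachable graph of P (3 states):
  s0 = rec X. (d.0\{a} + b.0\{a} + d.c.c.0)\{c} + b.X :: ··b··> s0, ··b··> s1, ··d··> s1, ··d··> s2
  s1 = 0\{a}\{c} :: stopped
  s2 = (c.c.0)\{c} :: stopped
Reachable graph of Q (4 states):
  t0 = (d.0\{a} + b.0\{a} + d.c.c.0)\{c} + b.(rec X. (d.0\{a} + b.0\{a} + d.c.c.0)\{c} + b.X) :: ··b··> t1, ··b··> t2, ··d··> t1, ··d··> t3
  t1 = 0\{a}\{c} :: stopped
  t2 = rec X. (d.0\{a} + b.0\{a} + d.c.c.0)\{c} + b.X :: ··b··> t1, ··b··> t2, ··d··> t1, ··d··> t3
  t3 = (c.c.0)\{c} :: stopped
Bisimilarity quotient blocks:
  B0 = {s0, t0, t2}
  B1 = {s1, s2, t1, t3}
s0 ∈ B0, t0 ∈ B0 → same block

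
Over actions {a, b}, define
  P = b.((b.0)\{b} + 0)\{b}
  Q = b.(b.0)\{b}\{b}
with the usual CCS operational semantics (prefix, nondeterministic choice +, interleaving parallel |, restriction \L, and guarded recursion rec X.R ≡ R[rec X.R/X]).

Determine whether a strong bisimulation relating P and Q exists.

YES

P's transition system — 2 states:
  u0 = b.((b.0)\{b} + 0)\{b} :: --b--▸ u1
  u1 = ((b.0)\{b} + 0)\{b} :: stopped
Q's transition system — 2 states:
  v0 = b.(b.0)\{b}\{b} :: --b--▸ v1
  v1 = (b.0)\{b}\{b} :: stopped
Partition-refinement fixed point:
  B0 = {u0, v0}
  B1 = {u1, v1}
u0 ∈ B0, v0 ∈ B0 → same block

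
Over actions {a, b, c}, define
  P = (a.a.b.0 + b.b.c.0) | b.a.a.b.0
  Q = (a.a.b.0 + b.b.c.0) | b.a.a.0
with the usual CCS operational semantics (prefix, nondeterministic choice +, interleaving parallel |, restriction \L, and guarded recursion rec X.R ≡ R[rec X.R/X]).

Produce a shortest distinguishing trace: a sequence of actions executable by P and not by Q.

bbbaab

P's transition system — 30 states:
  u0 = (a.a.b.0 + b.b.c.0) | b.a.a.b.0 → --a--▸ u1, --b--▸ u2, --b--▸ u3
  u1 = a.b.0 | b.a.a.b.0 → --a--▸ u4, --b--▸ u5
  u2 = (a.a.b.0 + b.b.c.0) | a.a.b.0 → --a--▸ u5, --a--▸ u6, --b--▸ u7
  u3 = b.c.0 | b.a.a.b.0 → --b--▸ u7, --b--▸ u8
  u4 = b.0 | b.a.a.b.0 → --b--▸ u10, --b--▸ u9
  u5 = a.b.0 | a.a.b.0 → --a--▸ u10, --a--▸ u11
  u6 = (a.a.b.0 + b.b.c.0) | a.b.0 → --a--▸ u11, --a--▸ u12, --b--▸ u13
  u7 = b.c.0 | a.a.b.0 → --a--▸ u13, --b--▸ u14
  u8 = c.0 | b.a.a.b.0 → --b--▸ u14, --c--▸ u9
  u9 = 0 | b.a.a.b.0 → --b--▸ u15
  u10 = b.0 | a.a.b.0 → --a--▸ u16, --b--▸ u15
  u11 = a.b.0 | a.b.0 → --a--▸ u16, --a--▸ u17
  u12 = (a.a.b.0 + b.b.c.0) | b.0 → --a--▸ u17, --b--▸ u18, --b--▸ u19
  u13 = b.c.0 | a.b.0 → --a--▸ u19, --b--▸ u20
  u14 = c.0 | a.a.b.0 → --a--▸ u20, --c--▸ u15
  u15 = 0 | a.a.b.0 → --a--▸ u21
  u16 = b.0 | a.b.0 → --a--▸ u22, --b--▸ u21
  u17 = a.b.0 | b.0 → --a--▸ u22, --b--▸ u23
  u18 = (a.a.b.0 + b.b.c.0) | 0 → --a--▸ u23, --b--▸ u24
  u19 = b.c.0 | b.0 → --b--▸ u24, --b--▸ u25
  u20 = c.0 | a.b.0 → --a--▸ u25, --c--▸ u21
  u21 = 0 | a.b.0 → --a--▸ u26
  u22 = b.0 | b.0 → --b--▸ u26, --b--▸ u27
  u23 = a.b.0 | 0 → --a--▸ u27
  u24 = b.c.0 | 0 → --b--▸ u28
  u25 = c.0 | b.0 → --b--▸ u28, --c--▸ u26
  u26 = 0 | b.0 → --b--▸ u29
  u27 = b.0 | 0 → --b--▸ u29
  u28 = c.0 | 0 → --c--▸ u29
  u29 = 0 | 0 → ∅
Q's transition system — 24 states:
  v0 = (a.a.b.0 + b.b.c.0) | b.a.a.0 → --a--▸ v1, --b--▸ v2, --b--▸ v3
  v1 = a.b.0 | b.a.a.0 → --a--▸ v4, --b--▸ v5
  v2 = (a.a.b.0 + b.b.c.0) | a.a.0 → --a--▸ v5, --a--▸ v6, --b--▸ v7
  v3 = b.c.0 | b.a.a.0 → --b--▸ v7, --b--▸ v8
  v4 = b.0 | b.a.a.0 → --b--▸ v10, --b--▸ v9
  v5 = a.b.0 | a.a.0 → --a--▸ v10, --a--▸ v11
  v6 = (a.a.b.0 + b.b.c.0) | a.0 → --a--▸ v11, --a--▸ v12, --b--▸ v13
  v7 = b.c.0 | a.a.0 → --a--▸ v13, --b--▸ v14
  v8 = c.0 | b.a.a.0 → --b--▸ v14, --c--▸ v9
  v9 = 0 | b.a.a.0 → --b--▸ v15
  v10 = b.0 | a.a.0 → --a--▸ v16, --b--▸ v15
  v11 = a.b.0 | a.0 → --a--▸ v16, --a--▸ v17
  v12 = (a.a.b.0 + b.b.c.0) | 0 → --a--▸ v17, --b--▸ v18
  v13 = b.c.0 | a.0 → --a--▸ v18, --b--▸ v19
  v14 = c.0 | a.a.0 → --a--▸ v19, --c--▸ v15
  v15 = 0 | a.a.0 → --a--▸ v20
  v16 = b.0 | a.0 → --a--▸ v21, --b--▸ v20
  v17 = a.b.0 | 0 → --a--▸ v21
  v18 = b.c.0 | 0 → --b--▸ v22
  v19 = c.0 | a.0 → --a--▸ v22, --c--▸ v20
  v20 = 0 | a.0 → --a--▸ v23
  v21 = b.0 | 0 → --b--▸ v23
  v22 = c.0 | 0 → --c--▸ v23
  v23 = 0 | 0 → ∅
Run σ = ⟨bbbaab⟩ on P: start {u0}
  [1] b ⇒ {u2, u3}
  [2] b ⇒ {u7, u8}
  [3] b ⇒ {u14}
  [4] a ⇒ {u20}
  [5] a ⇒ {u25}
  [6] b ⇒ {u28}
  ✓ P
Run σ = ⟨bbbaab⟩ on Q: start {v0}
  [1] b ⇒ {v2, v3}
  [2] b ⇒ {v7, v8}
  [3] b ⇒ {v14}
  [4] a ⇒ {v19}
  [5] a ⇒ {v22}
  [6] b ⇒ ∅  — Q cannot continue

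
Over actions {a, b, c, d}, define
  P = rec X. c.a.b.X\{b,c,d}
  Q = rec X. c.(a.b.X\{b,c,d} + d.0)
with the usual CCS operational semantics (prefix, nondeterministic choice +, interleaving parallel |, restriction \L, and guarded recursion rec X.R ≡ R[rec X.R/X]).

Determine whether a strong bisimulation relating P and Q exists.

Reachable graph of P (4 states):
  m0 = rec X. c.a.b.X\{b,c,d} ⊢ =c=> m1
  m1 = a.b.(rec X. c.a.b.X\{b,c,d})\{b,c,d} ⊢ =a=> m2
  m2 = b.(rec X. c.a.b.X\{b,c,d})\{b,c,d} ⊢ =b=> m3
  m3 = (rec X. c.a.b.X\{b,c,d})\{b,c,d} ⊢ (no moves)
Reachable graph of Q (5 states):
  n0 = rec X. c.(a.b.X\{b,c,d} + d.0) ⊢ =c=> n1
  n1 = a.b.(rec X. c.(a.b.X\{b,c,d} + d.0))\{b,c,d} + d.0 ⊢ =a=> n2, =d=> n3
  n2 = b.(rec X. c.(a.b.X\{b,c,d} + d.0))\{b,c,d} ⊢ =b=> n4
  n3 = 0 ⊢ (no moves)
  n4 = (rec X. c.(a.b.X\{b,c,d} + d.0))\{b,c,d} ⊢ (no moves)
Coarsest stable partition (strong bisimilarity classes):
  B0 = {m0}
  B1 = {m1}
  B2 = {m2, n2}
  B3 = {m3, n3, n4}
  B4 = {n0}
  B5 = {n1}
m0 ∈ B0, n0 ∈ B4 → different blocks

not bisimilar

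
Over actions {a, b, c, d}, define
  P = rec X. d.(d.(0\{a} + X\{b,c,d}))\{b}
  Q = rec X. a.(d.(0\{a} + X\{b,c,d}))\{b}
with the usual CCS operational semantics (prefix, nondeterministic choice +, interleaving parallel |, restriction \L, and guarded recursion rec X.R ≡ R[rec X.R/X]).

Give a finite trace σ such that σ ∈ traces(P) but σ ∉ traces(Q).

P's transition system — 3 states:
  s0 = rec X. d.(d.(0\{a} + X\{b,c,d}))\{b} ⊢ —d→ s1
  s1 = (d.(0\{a} + (rec X. d.(d.(0\{a} + X\{b,c,d}))\{b})\{b,c,d}))\{b} ⊢ —d→ s2
  s2 = (0\{a} + (rec X. d.(d.(0\{a} + X\{b,c,d}))\{b})\{b,c,d})\{b} ⊢ (no moves)
Q's transition system — 4 states:
  t0 = rec X. a.(d.(0\{a} + X\{b,c,d}))\{b} ⊢ —a→ t1
  t1 = (d.(0\{a} + (rec X. a.(d.(0\{a} + X\{b,c,d}))\{b})\{b,c,d}))\{b} ⊢ —d→ t2
  t2 = (0\{a} + (rec X. a.(d.(0\{a} + X\{b,c,d}))\{b})\{b,c,d})\{b} ⊢ —a→ t3
  t3 = (d.(0\{a} + (rec X. a.(d.(0\{a} + X\{b,c,d}))\{b})\{b,c,d}))\{b}\{b,c,d}\{b} ⊢ (no moves)
Executing d from P (initial set {s0}):
  after d @ step 1: {s1}
  P completes σ.
Executing d from Q (initial set {t0}):
  after d @ step 1: ∅ (Q stuck)

d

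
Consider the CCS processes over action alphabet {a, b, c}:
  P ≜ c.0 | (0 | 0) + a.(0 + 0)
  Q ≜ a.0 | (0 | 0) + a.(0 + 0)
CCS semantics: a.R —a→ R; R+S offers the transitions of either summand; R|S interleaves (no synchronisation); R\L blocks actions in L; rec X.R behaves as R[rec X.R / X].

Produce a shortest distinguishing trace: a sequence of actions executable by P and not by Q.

Reachable graph of P (3 states):
  s0 = c.0 | (0 | 0) + a.(0 + 0) has moves ··a··> s1, ··c··> s2
  s1 = 0 + 0 has moves deadlocked
  s2 = 0 | (0 | 0) has moves deadlocked
Reachable graph of Q (3 states):
  t0 = a.0 | (0 | 0) + a.(0 + 0) has moves ··a··> t1, ··a··> t2
  t1 = 0 + 0 has moves deadlocked
  t2 = 0 | (0 | 0) has moves deadlocked
Executing c from P (initial set {s0}):
  after c @ step 1: {s2}
  ✓ P
Executing c from Q (initial set {t0}):
  after c @ step 1: no successor for Q

c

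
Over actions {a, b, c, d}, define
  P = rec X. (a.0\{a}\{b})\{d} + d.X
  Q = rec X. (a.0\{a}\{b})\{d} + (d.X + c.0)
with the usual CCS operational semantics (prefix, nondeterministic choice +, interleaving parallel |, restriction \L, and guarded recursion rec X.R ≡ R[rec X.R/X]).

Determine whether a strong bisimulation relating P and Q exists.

P ≁ Q

P's transition system — 2 states:
  m0 = rec X. (a.0\{a}\{b})\{d} + d.X → —a→ m1, —d→ m0
  m1 = 0\{a}\{b}\{d} → deadlocked
Q's transition system — 3 states:
  n0 = rec X. (a.0\{a}\{b})\{d} + (d.X + c.0) → —a→ n1, —c→ n2, —d→ n0
  n1 = 0\{a}\{b}\{d} → deadlocked
  n2 = 0 → deadlocked
Coarsest stable partition (strong bisimilarity classes):
  B0 = {m0}
  B1 = {m1, n1, n2}
  B2 = {n0}
m0 ∈ B0, n0 ∈ B2 → different blocks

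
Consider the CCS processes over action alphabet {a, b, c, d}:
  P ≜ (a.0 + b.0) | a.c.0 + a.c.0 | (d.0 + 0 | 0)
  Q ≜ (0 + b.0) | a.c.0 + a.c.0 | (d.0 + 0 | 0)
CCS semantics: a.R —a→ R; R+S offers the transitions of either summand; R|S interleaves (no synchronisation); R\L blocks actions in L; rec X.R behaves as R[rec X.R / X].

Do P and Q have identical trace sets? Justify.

traces(P) ≠ traces(Q) — witness ⟨aa⟩

LTS(P): 10 reachable states
  s0 = (a.0 + b.0) | a.c.0 + a.c.0 | (d.0 + 0 | 0) ⊢ -a-> s1, -a-> s2, -a-> s3, -b-> s2, -d-> s4
  s1 = (a.0 + b.0) | c.0 ⊢ -a-> s5, -b-> s5, -c-> s6
  s2 = 0 | a.c.0 ⊢ -a-> s5
  s3 = c.0 | (d.0 + 0 | 0) ⊢ -c-> s7, -d-> s8
  s4 = a.c.0 | 0 ⊢ -a-> s8
  s5 = 0 | c.0 ⊢ -c-> s9
  s6 = (a.0 + b.0) | 0 ⊢ -a-> s9, -b-> s9
  s7 = 0 | (d.0 + 0 | 0) ⊢ -d-> s9
  s8 = c.0 | 0 ⊢ -c-> s9
  s9 = 0 | 0 ⊢ deadlocked
LTS(Q): 10 reachable states
  t0 = (0 + b.0) | a.c.0 + a.c.0 | (d.0 + 0 | 0) ⊢ -a-> t1, -a-> t2, -b-> t3, -d-> t4
  t1 = (0 + b.0) | c.0 ⊢ -b-> t5, -c-> t6
  t2 = c.0 | (d.0 + 0 | 0) ⊢ -c-> t7, -d-> t8
  t3 = 0 | a.c.0 ⊢ -a-> t5
  t4 = a.c.0 | 0 ⊢ -a-> t8
  t5 = 0 | c.0 ⊢ -c-> t9
  t6 = (0 + b.0) | 0 ⊢ -b-> t9
  t7 = 0 | (d.0 + 0 | 0) ⊢ -d-> t9
  t8 = c.0 | 0 ⊢ -c-> t9
  t9 = 0 | 0 ⊢ deadlocked
Trace ⟨aa⟩ through P, begin at {s0}:
  [1] a ⇒ {s1, s2, s3}
  [2] a ⇒ {s5}
  P completes σ.
Trace ⟨aa⟩ through Q, begin at {t0}:
  [1] a ⇒ {t1, t2}
  [2] a ⇒ ∅ (Q stuck)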